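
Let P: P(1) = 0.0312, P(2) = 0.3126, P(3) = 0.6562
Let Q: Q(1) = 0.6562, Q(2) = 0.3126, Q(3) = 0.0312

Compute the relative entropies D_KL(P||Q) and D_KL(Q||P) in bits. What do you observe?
D_KL(P||Q) = 2.7466 bits, D_KL(Q||P) = 2.7466 bits. The two directions give the same value here, because Q is a self-inverse relabeling of P; in general KL divergence is asymmetric.

D_KL(P||Q) = Σ P(x) log₂(P(x)/Q(x))

Computing term by term:
  P(1)·log₂(P(1)/Q(1)) = 0.0312·log₂(0.0312/0.6562) = -0.13711
  P(2)·log₂(P(2)/Q(2)) = 0.3126·log₂(0.3126/0.3126) = 0.00000
  P(3)·log₂(P(3)/Q(3)) = 0.6562·log₂(0.6562/0.0312) = 2.88368

D_KL(P||Q) = -0.13711 + 0.00000 + 2.88368 = 2.74657 ≈ 2.7466 bits

D_KL(Q||P) = Σ Q(x) log₂(Q(x)/P(x))

Computing term by term:
  Q(1)·log₂(Q(1)/P(1)) = 0.6562·log₂(0.6562/0.0312) = 2.88368
  Q(2)·log₂(Q(2)/P(2)) = 0.3126·log₂(0.3126/0.3126) = 0.00000
  Q(3)·log₂(Q(3)/P(3)) = 0.0312·log₂(0.0312/0.6562) = -0.13711

D_KL(Q||P) = 2.88368 + 0.00000 - 0.13711 = 2.74657 ≈ 2.7466 bits

These ARE equal here. Q is P with outcomes relabeled (Q(1) = P(3), Q(3) = P(1)) by a relabeling that is its own inverse, so the two sums contain exactly the same terms in a different order. This is a special case — KL divergence is not symmetric in general: D_KL(P||Q) ≠ D_KL(Q||P) for most P, Q.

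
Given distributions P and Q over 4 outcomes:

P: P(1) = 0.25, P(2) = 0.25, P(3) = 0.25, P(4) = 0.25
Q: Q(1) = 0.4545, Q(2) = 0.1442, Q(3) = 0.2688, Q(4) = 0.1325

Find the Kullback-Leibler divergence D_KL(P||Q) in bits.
0.1857 bits

D_KL(P||Q) = Σ P(x) log₂(P(x)/Q(x))

Computing term by term:
  P(1)·log₂(P(1)/Q(1)) = 0.25·log₂(0.25/0.4545) = -0.21559
  P(2)·log₂(P(2)/Q(2)) = 0.25·log₂(0.25/0.1442) = 0.19846
  P(3)·log₂(P(3)/Q(3)) = 0.25·log₂(0.25/0.2688) = -0.02615
  P(4)·log₂(P(4)/Q(4)) = 0.25·log₂(0.25/0.1325) = 0.22898

D_KL(P||Q) = -0.21559 + 0.19846 - 0.02615 + 0.22898 = 0.18570 ≈ 0.1857 bits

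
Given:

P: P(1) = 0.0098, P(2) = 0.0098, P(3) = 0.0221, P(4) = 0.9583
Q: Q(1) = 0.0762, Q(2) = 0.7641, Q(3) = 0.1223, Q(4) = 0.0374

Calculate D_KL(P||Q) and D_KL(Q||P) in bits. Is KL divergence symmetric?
D_KL(P||Q) = 4.3391 bits, D_KL(Q||P) = 5.1546 bits. No, KL divergence is not symmetric.

D_KL(P||Q) = Σ P(x) log₂(P(x)/Q(x))

Computing term by term:
  P(1)·log₂(P(1)/Q(1)) = 0.0098·log₂(0.0098/0.0762) = -0.02900
  P(2)·log₂(P(2)/Q(2)) = 0.0098·log₂(0.0098/0.7641) = -0.06159
  P(3)·log₂(P(3)/Q(3)) = 0.0221·log₂(0.0221/0.1223) = -0.05455
  P(4)·log₂(P(4)/Q(4)) = 0.9583·log₂(0.9583/0.0374) = 4.48424

D_KL(P||Q) = -0.02900 - 0.06159 - 0.05455 + 4.48424 = 4.33910 ≈ 4.3391 bits

D_KL(Q||P) = Σ Q(x) log₂(Q(x)/P(x))

Computing term by term:
  Q(1)·log₂(Q(1)/P(1)) = 0.0762·log₂(0.0762/0.0098) = 0.22547
  Q(2)·log₂(Q(2)/P(2)) = 0.7641·log₂(0.7641/0.0098) = 4.80224
  Q(3)·log₂(Q(3)/P(3)) = 0.1223·log₂(0.1223/0.0221) = 0.30187
  Q(4)·log₂(Q(4)/P(4)) = 0.0374·log₂(0.0374/0.9583) = -0.17501

D_KL(Q||P) = 0.22547 + 4.80224 + 0.30187 - 0.17501 = 5.15457 ≈ 5.1546 bits

These are NOT equal (difference: 0.8155 bits). KL divergence is asymmetric: D_KL(P||Q) ≠ D_KL(Q||P) in general.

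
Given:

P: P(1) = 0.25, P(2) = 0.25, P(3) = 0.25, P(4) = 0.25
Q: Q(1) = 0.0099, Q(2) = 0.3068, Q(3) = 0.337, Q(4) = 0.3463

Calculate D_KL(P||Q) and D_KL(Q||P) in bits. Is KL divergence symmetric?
D_KL(P||Q) = 0.8655 bits, D_KL(Q||P) = 0.3525 bits. No, KL divergence is not symmetric.

D_KL(P||Q) = Σ P(x) log₂(P(x)/Q(x))

Computing term by term:
  P(1)·log₂(P(1)/Q(1)) = 0.25·log₂(0.25/0.0099) = 1.16459
  P(2)·log₂(P(2)/Q(2)) = 0.25·log₂(0.25/0.3068) = -0.07384
  P(3)·log₂(P(3)/Q(3)) = 0.25·log₂(0.25/0.337) = -0.10771
  P(4)·log₂(P(4)/Q(4)) = 0.25·log₂(0.25/0.3463) = -0.11752

D_KL(P||Q) = 1.16459 - 0.07384 - 0.10771 - 0.11752 = 0.86552 ≈ 0.8655 bits

D_KL(Q||P) = Σ Q(x) log₂(Q(x)/P(x))

Computing term by term:
  Q(1)·log₂(Q(1)/P(1)) = 0.0099·log₂(0.0099/0.25) = -0.04612
  Q(2)·log₂(Q(2)/P(2)) = 0.3068·log₂(0.3068/0.25) = 0.09062
  Q(3)·log₂(Q(3)/P(3)) = 0.337·log₂(0.337/0.25) = 0.14519
  Q(4)·log₂(Q(4)/P(4)) = 0.3463·log₂(0.3463/0.25) = 0.16279

D_KL(Q||P) = -0.04612 + 0.09062 + 0.14519 + 0.16279 = 0.35248 ≈ 0.3525 bits

These are NOT equal (difference: 0.5130 bits). KL divergence is asymmetric: D_KL(P||Q) ≠ D_KL(Q||P) in general.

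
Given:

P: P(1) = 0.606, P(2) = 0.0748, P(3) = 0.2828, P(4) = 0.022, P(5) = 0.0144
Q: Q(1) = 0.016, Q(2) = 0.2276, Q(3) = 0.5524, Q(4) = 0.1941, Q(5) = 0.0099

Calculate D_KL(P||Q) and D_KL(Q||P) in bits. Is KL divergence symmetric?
D_KL(P||Q) = 2.7228 bits, D_KL(Q||P) = 1.4194 bits. No, KL divergence is not symmetric.

D_KL(P||Q) = Σ P(x) log₂(P(x)/Q(x))

Computing term by term:
  P(1)·log₂(P(1)/Q(1)) = 0.606·log₂(0.606/0.016) = 3.17736
  P(2)·log₂(P(2)/Q(2)) = 0.0748·log₂(0.0748/0.2276) = -0.12008
  P(3)·log₂(P(3)/Q(3)) = 0.2828·log₂(0.2828/0.5524) = -0.27317
  P(4)·log₂(P(4)/Q(4)) = 0.022·log₂(0.022/0.1941) = -0.06911
  P(5)·log₂(P(5)/Q(5)) = 0.0144·log₂(0.0144/0.0099) = 0.00778

D_KL(P||Q) = 3.17736 - 0.12008 - 0.27317 - 0.06911 + 0.00778 = 2.72278 ≈ 2.7228 bits

D_KL(Q||P) = Σ Q(x) log₂(Q(x)/P(x))

Computing term by term:
  Q(1)·log₂(Q(1)/P(1)) = 0.016·log₂(0.016/0.606) = -0.08389
  Q(2)·log₂(Q(2)/P(2)) = 0.2276·log₂(0.2276/0.0748) = 0.36539
  Q(3)·log₂(Q(3)/P(3)) = 0.5524·log₂(0.5524/0.2828) = 0.53358
  Q(4)·log₂(Q(4)/P(4)) = 0.1941·log₂(0.1941/0.022) = 0.60971
  Q(5)·log₂(Q(5)/P(5)) = 0.0099·log₂(0.0099/0.0144) = -0.00535

D_KL(Q||P) = -0.08389 + 0.36539 + 0.53358 + 0.60971 - 0.00535 = 1.41944 ≈ 1.4194 bits

These are NOT equal (difference: 1.3034 bits). KL divergence is asymmetric: D_KL(P||Q) ≠ D_KL(Q||P) in general.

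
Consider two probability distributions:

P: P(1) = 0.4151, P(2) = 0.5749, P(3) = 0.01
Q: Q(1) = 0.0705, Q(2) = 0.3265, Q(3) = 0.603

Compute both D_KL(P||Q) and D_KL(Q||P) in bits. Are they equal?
D_KL(P||Q) = 1.4718 bits, D_KL(Q||P) = 3.1194 bits. No, they are not equal.

D_KL(P||Q) = Σ P(x) log₂(P(x)/Q(x))

Computing term by term:
  P(1)·log₂(P(1)/Q(1)) = 0.4151·log₂(0.4151/0.0705) = 1.06173
  P(2)·log₂(P(2)/Q(2)) = 0.5749·log₂(0.5749/0.3265) = 0.46925
  P(3)·log₂(P(3)/Q(3)) = 0.01·log₂(0.01/0.603) = -0.05914

D_KL(P||Q) = 1.06173 + 0.46925 - 0.05914 = 1.47184 ≈ 1.4718 bits

D_KL(Q||P) = Σ Q(x) log₂(Q(x)/P(x))

Computing term by term:
  Q(1)·log₂(Q(1)/P(1)) = 0.0705·log₂(0.0705/0.4151) = -0.18032
  Q(2)·log₂(Q(2)/P(2)) = 0.3265·log₂(0.3265/0.5749) = -0.26650
  Q(3)·log₂(Q(3)/P(3)) = 0.603·log₂(0.603/0.01) = 3.56619

D_KL(Q||P) = -0.18032 - 0.26650 + 3.56619 = 3.11937 ≈ 3.1194 bits

These are NOT equal (difference: 1.6476 bits). KL divergence is asymmetric: D_KL(P||Q) ≠ D_KL(Q||P) in general.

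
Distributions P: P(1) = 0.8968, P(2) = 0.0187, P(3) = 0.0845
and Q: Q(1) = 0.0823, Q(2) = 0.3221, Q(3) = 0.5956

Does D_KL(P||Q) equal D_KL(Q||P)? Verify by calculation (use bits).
D_KL(P||Q) = 2.7754 bits, D_KL(Q||P) = 2.7171 bits. No — D_KL(P||Q) ≠ D_KL(Q||P) for this pair.

D_KL(P||Q) = Σ P(x) log₂(P(x)/Q(x))

Computing term by term:
  P(1)·log₂(P(1)/Q(1)) = 0.8968·log₂(0.8968/0.0823) = 3.09021
  P(2)·log₂(P(2)/Q(2)) = 0.0187·log₂(0.0187/0.3221) = -0.07679
  P(3)·log₂(P(3)/Q(3)) = 0.0845·log₂(0.0845/0.5956) = -0.23806

D_KL(P||Q) = 3.09021 - 0.07679 - 0.23806 = 2.77536 ≈ 2.7754 bits

D_KL(Q||P) = Σ Q(x) log₂(Q(x)/P(x))

Computing term by term:
  Q(1)·log₂(Q(1)/P(1)) = 0.0823·log₂(0.0823/0.8968) = -0.28359
  Q(2)·log₂(Q(2)/P(2)) = 0.3221·log₂(0.3221/0.0187) = 1.32267
  Q(3)·log₂(Q(3)/P(3)) = 0.5956·log₂(0.5956/0.0845) = 1.67800

D_KL(Q||P) = -0.28359 + 1.32267 + 1.67800 = 2.71708 ≈ 2.7171 bits

These are NOT equal (difference: 0.0583 bits). KL divergence is asymmetric: D_KL(P||Q) ≠ D_KL(Q||P) in general.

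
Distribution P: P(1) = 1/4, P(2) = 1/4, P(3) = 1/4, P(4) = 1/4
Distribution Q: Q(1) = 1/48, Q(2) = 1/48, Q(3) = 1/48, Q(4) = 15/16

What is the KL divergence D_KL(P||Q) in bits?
2.2120 bits

D_KL(P||Q) = Σ P(x) log₂(P(x)/Q(x))

Computing term by term:
  P(1)·log₂(P(1)/Q(1)) = (1/4)·log₂((1/4)/(1/48)) = 0.89624
  P(2)·log₂(P(2)/Q(2)) = (1/4)·log₂((1/4)/(1/48)) = 0.89624
  P(3)·log₂(P(3)/Q(3)) = (1/4)·log₂((1/4)/(1/48)) = 0.89624
  P(4)·log₂(P(4)/Q(4)) = (1/4)·log₂((1/4)/(15/16)) = -0.47672

D_KL(P||Q) = 0.89624 + 0.89624 + 0.89624 - 0.47672 = 2.21200 ≈ 2.2120 bits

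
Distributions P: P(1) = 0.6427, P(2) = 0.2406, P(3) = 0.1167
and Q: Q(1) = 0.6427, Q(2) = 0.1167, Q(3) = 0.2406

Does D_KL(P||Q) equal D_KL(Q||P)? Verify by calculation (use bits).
D_KL(P||Q) = 0.1293 bits, D_KL(Q||P) = 0.1293 bits. Yes — for this pair D_KL(P||Q) = D_KL(Q||P).

D_KL(P||Q) = Σ P(x) log₂(P(x)/Q(x))

Computing term by term:
  P(1)·log₂(P(1)/Q(1)) = 0.6427·log₂(0.6427/0.6427) = 0.00000
  P(2)·log₂(P(2)/Q(2)) = 0.2406·log₂(0.2406/0.1167) = 0.25115
  P(3)·log₂(P(3)/Q(3)) = 0.1167·log₂(0.1167/0.2406) = -0.12182

D_KL(P||Q) = 0.00000 + 0.25115 - 0.12182 = 0.12933 ≈ 0.1293 bits

D_KL(Q||P) = Σ Q(x) log₂(Q(x)/P(x))

Computing term by term:
  Q(1)·log₂(Q(1)/P(1)) = 0.6427·log₂(0.6427/0.6427) = 0.00000
  Q(2)·log₂(Q(2)/P(2)) = 0.1167·log₂(0.1167/0.2406) = -0.12182
  Q(3)·log₂(Q(3)/P(3)) = 0.2406·log₂(0.2406/0.1167) = 0.25115

D_KL(Q||P) = 0.00000 - 0.12182 + 0.25115 = 0.12933 ≈ 0.1293 bits

These ARE equal here. Q is P with outcomes relabeled (Q(2) = P(3), Q(3) = P(2)) by a relabeling that is its own inverse, so the two sums contain exactly the same terms in a different order. This is a special case — KL divergence is not symmetric in general: D_KL(P||Q) ≠ D_KL(Q||P) for most P, Q.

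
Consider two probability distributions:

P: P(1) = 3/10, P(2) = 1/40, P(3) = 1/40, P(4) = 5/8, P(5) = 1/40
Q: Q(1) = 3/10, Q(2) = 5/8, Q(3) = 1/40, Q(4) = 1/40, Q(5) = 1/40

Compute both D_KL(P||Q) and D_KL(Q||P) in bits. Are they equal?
D_KL(P||Q) = 2.7863 bits, D_KL(Q||P) = 2.7863 bits. Yes, in this case they are equal (although KL divergence is not symmetric in general).

D_KL(P||Q) = Σ P(x) log₂(P(x)/Q(x))

Computing term by term:
  P(1)·log₂(P(1)/Q(1)) = (3/10)·log₂((3/10)/(3/10)) = 0.00000
  P(2)·log₂(P(2)/Q(2)) = (1/40)·log₂((1/40)/(5/8)) = -0.11610
  P(3)·log₂(P(3)/Q(3)) = (1/40)·log₂((1/40)/(1/40)) = 0.00000
  P(4)·log₂(P(4)/Q(4)) = (5/8)·log₂((5/8)/(1/40)) = 2.90241
  P(5)·log₂(P(5)/Q(5)) = (1/40)·log₂((1/40)/(1/40)) = 0.00000

D_KL(P||Q) = 0.00000 - 0.11610 + 0.00000 + 2.90241 + 0.00000 = 2.78631 ≈ 2.7863 bits

D_KL(Q||P) = Σ Q(x) log₂(Q(x)/P(x))

Computing term by term:
  Q(1)·log₂(Q(1)/P(1)) = (3/10)·log₂((3/10)/(3/10)) = 0.00000
  Q(2)·log₂(Q(2)/P(2)) = (5/8)·log₂((5/8)/(1/40)) = 2.90241
  Q(3)·log₂(Q(3)/P(3)) = (1/40)·log₂((1/40)/(1/40)) = 0.00000
  Q(4)·log₂(Q(4)/P(4)) = (1/40)·log₂((1/40)/(5/8)) = -0.11610
  Q(5)·log₂(Q(5)/P(5)) = (1/40)·log₂((1/40)/(1/40)) = 0.00000

D_KL(Q||P) = 0.00000 + 2.90241 + 0.00000 - 0.11610 + 0.00000 = 2.78631 ≈ 2.7863 bits

These ARE equal here. Q is P with outcomes relabeled (Q(2) = P(4), Q(3) = P(5), Q(4) = P(2), Q(5) = P(3)) by a relabeling that is its own inverse, so the two sums contain exactly the same terms in a different order. This is a special case — KL divergence is not symmetric in general: D_KL(P||Q) ≠ D_KL(Q||P) for most P, Q.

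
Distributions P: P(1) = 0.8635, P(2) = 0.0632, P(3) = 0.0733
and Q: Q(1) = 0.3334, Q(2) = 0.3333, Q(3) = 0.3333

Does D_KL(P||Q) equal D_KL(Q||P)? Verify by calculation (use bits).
D_KL(P||Q) = 0.8738 bits, D_KL(Q||P) = 1.0700 bits. No — D_KL(P||Q) ≠ D_KL(Q||P) for this pair.

D_KL(P||Q) = Σ P(x) log₂(P(x)/Q(x))

Computing term by term:
  P(1)·log₂(P(1)/Q(1)) = 0.8635·log₂(0.8635/0.3334) = 1.18554
  P(2)·log₂(P(2)/Q(2)) = 0.0632·log₂(0.0632/0.3333) = -0.15161
  P(3)·log₂(P(3)/Q(3)) = 0.0733·log₂(0.0733/0.3333) = -0.16016

D_KL(P||Q) = 1.18554 - 0.15161 - 0.16016 = 0.87377 ≈ 0.8738 bits

D_KL(Q||P) = Σ Q(x) log₂(Q(x)/P(x))

Computing term by term:
  Q(1)·log₂(Q(1)/P(1)) = 0.3334·log₂(0.3334/0.8635) = -0.45774
  Q(2)·log₂(Q(2)/P(2)) = 0.3333·log₂(0.3333/0.0632) = 0.79953
  Q(3)·log₂(Q(3)/P(3)) = 0.3333·log₂(0.3333/0.0733) = 0.72824

D_KL(Q||P) = -0.45774 + 0.79953 + 0.72824 = 1.07003 ≈ 1.0700 bits

These are NOT equal (difference: 0.1962 bits). KL divergence is asymmetric: D_KL(P||Q) ≠ D_KL(Q||P) in general.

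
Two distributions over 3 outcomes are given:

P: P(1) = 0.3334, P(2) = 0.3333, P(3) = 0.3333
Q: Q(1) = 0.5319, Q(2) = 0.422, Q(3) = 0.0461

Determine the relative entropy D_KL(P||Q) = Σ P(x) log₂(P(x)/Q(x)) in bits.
0.6131 bits

D_KL(P||Q) = Σ P(x) log₂(P(x)/Q(x))

Computing term by term:
  P(1)·log₂(P(1)/Q(1)) = 0.3334·log₂(0.3334/0.5319) = -0.22468
  P(2)·log₂(P(2)/Q(2)) = 0.3333·log₂(0.3333/0.422) = -0.11346
  P(3)·log₂(P(3)/Q(3)) = 0.3333·log₂(0.3333/0.0461) = 0.95123

D_KL(P||Q) = -0.22468 - 0.11346 + 0.95123 = 0.61309 ≈ 0.6131 bits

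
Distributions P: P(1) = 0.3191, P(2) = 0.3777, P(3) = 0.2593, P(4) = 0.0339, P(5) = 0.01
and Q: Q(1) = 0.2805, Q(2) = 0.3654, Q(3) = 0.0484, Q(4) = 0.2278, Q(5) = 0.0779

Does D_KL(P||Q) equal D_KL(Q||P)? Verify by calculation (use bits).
D_KL(P||Q) = 0.5825 bits, D_KL(Q||P) = 0.6700 bits. No — D_KL(P||Q) ≠ D_KL(Q||P) for this pair.

D_KL(P||Q) = Σ P(x) log₂(P(x)/Q(x))

Computing term by term:
  P(1)·log₂(P(1)/Q(1)) = 0.3191·log₂(0.3191/0.2805) = 0.05936
  P(2)·log₂(P(2)/Q(2)) = 0.3777·log₂(0.3777/0.3654) = 0.01804
  P(3)·log₂(P(3)/Q(3)) = 0.2593·log₂(0.2593/0.0484) = 0.62791
  P(4)·log₂(P(4)/Q(4)) = 0.0339·log₂(0.0339/0.2278) = -0.09317
  P(5)·log₂(P(5)/Q(5)) = 0.01·log₂(0.01/0.0779) = -0.02962

D_KL(P||Q) = 0.05936 + 0.01804 + 0.62791 - 0.09317 - 0.02962 = 0.58252 ≈ 0.5825 bits

D_KL(Q||P) = Σ Q(x) log₂(Q(x)/P(x))

Computing term by term:
  Q(1)·log₂(Q(1)/P(1)) = 0.2805·log₂(0.2805/0.3191) = -0.05218
  Q(2)·log₂(Q(2)/P(2)) = 0.3654·log₂(0.3654/0.3777) = -0.01745
  Q(3)·log₂(Q(3)/P(3)) = 0.0484·log₂(0.0484/0.2593) = -0.11720
  Q(4)·log₂(Q(4)/P(4)) = 0.2278·log₂(0.2278/0.0339) = 0.62609
  Q(5)·log₂(Q(5)/P(5)) = 0.0779·log₂(0.0779/0.01) = 0.23071

D_KL(Q||P) = -0.05218 - 0.01745 - 0.11720 + 0.62609 + 0.23071 = 0.66997 ≈ 0.6700 bits

These are NOT equal (difference: 0.0875 bits). KL divergence is asymmetric: D_KL(P||Q) ≠ D_KL(Q||P) in general.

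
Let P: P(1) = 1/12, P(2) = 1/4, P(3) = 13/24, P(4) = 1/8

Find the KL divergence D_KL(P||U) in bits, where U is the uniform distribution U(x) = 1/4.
0.3471 bits

U(i) = 1/4 for all i

D_KL(P||U) = Σ P(x) log₂(P(x) / (1/4))
           = Σ P(x) log₂(P(x)) + log₂(4)
           = log₂(4) - H(P)

H(P) = -Σ P(x) log₂(P(x)):
  -P(1)·log₂(P(1)) = -(1/12)·log₂(1/12) = 0.29875
  -P(2)·log₂(P(2)) = -(1/4)·log₂(1/4) = 0.50000
  -P(3)·log₂(P(3)) = -(13/24)·log₂(13/24) = 0.47912
  -P(4)·log₂(P(4)) = -(1/8)·log₂(1/8) = 0.37500
H(P) = 0.29875 + 0.50000 + 0.47912 + 0.37500 = 1.65287 bits

log₂(4) = 2.00000 bits

D_KL(P||U) = 2.00000 - 1.65287 = 0.34713 ≈ 0.3471 bits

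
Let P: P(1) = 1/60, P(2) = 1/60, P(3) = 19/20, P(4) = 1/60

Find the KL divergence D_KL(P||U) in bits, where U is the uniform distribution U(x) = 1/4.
1.6344 bits

U(i) = 1/4 for all i

D_KL(P||U) = Σ P(x) log₂(P(x) / (1/4))
           = Σ P(x) log₂(P(x)) + log₂(4)
           = log₂(4) - H(P)

H(P) = -Σ P(x) log₂(P(x)):
  -P(1)·log₂(P(1)) = -(1/60)·log₂(1/60) = 0.09845
  -P(2)·log₂(P(2)) = -(1/60)·log₂(1/60) = 0.09845
  -P(3)·log₂(P(3)) = -(19/20)·log₂(19/20) = 0.07030
  -P(4)·log₂(P(4)) = -(1/60)·log₂(1/60) = 0.09845
H(P) = 0.09845 + 0.09845 + 0.07030 + 0.09845 = 0.36565 bits

log₂(4) = 2.00000 bits

D_KL(P||U) = 2.00000 - 0.36565 = 1.63435 ≈ 1.6344 bits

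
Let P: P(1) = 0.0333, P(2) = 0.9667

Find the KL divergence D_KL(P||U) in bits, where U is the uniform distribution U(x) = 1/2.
0.7893 bits

U(i) = 1/2 for all i

D_KL(P||U) = Σ P(x) log₂(P(x) / (1/2))
           = Σ P(x) log₂(P(x)) + log₂(2)
           = log₂(2) - H(P)

H(P) = -Σ P(x) log₂(P(x)):
  -P(1)·log₂(P(1)) = -(0.0333)·log₂(0.0333) = 0.16345
  -P(2)·log₂(P(2)) = -(0.9667)·log₂(0.9667) = 0.04723
H(P) = 0.16345 + 0.04723 = 0.21068 bits

log₂(2) = 1.00000 bits

D_KL(P||U) = 1.00000 - 0.21068 = 0.78932 ≈ 0.7893 bits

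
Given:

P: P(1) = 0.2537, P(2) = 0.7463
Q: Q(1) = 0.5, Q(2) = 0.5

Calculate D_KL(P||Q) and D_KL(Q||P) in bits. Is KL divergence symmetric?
D_KL(P||Q) = 0.1829 bits, D_KL(Q||P) = 0.2005 bits. No, KL divergence is not symmetric.

D_KL(P||Q) = Σ P(x) log₂(P(x)/Q(x))

Computing term by term:
  P(1)·log₂(P(1)/Q(1)) = 0.2537·log₂(0.2537/0.5) = -0.24832
  P(2)·log₂(P(2)/Q(2)) = 0.7463·log₂(0.7463/0.5) = 0.43123

D_KL(P||Q) = -0.24832 + 0.43123 = 0.18291 ≈ 0.1829 bits

D_KL(Q||P) = Σ Q(x) log₂(Q(x)/P(x))

Computing term by term:
  Q(1)·log₂(Q(1)/P(1)) = 0.5·log₂(0.5/0.2537) = 0.48940
  Q(2)·log₂(Q(2)/P(2)) = 0.5·log₂(0.5/0.7463) = -0.28891

D_KL(Q||P) = 0.48940 - 0.28891 = 0.20049 ≈ 0.2005 bits

These are NOT equal (difference: 0.0176 bits). KL divergence is asymmetric: D_KL(P||Q) ≠ D_KL(Q||P) in general.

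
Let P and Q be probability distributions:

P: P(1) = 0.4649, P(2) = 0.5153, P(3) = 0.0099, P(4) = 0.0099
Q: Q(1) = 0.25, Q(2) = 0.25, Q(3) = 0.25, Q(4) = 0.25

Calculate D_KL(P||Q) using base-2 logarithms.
0.8616 bits

D_KL(P||Q) = Σ P(x) log₂(P(x)/Q(x))

Computing term by term:
  P(1)·log₂(P(1)/Q(1)) = 0.4649·log₂(0.4649/0.25) = 0.41608
  P(2)·log₂(P(2)/Q(2)) = 0.5153·log₂(0.5153/0.25) = 0.53771
  P(3)·log₂(P(3)/Q(3)) = 0.0099·log₂(0.0099/0.25) = -0.04612
  P(4)·log₂(P(4)/Q(4)) = 0.0099·log₂(0.0099/0.25) = -0.04612

D_KL(P||Q) = 0.41608 + 0.53771 - 0.04612 - 0.04612 = 0.86155 ≈ 0.8616 bits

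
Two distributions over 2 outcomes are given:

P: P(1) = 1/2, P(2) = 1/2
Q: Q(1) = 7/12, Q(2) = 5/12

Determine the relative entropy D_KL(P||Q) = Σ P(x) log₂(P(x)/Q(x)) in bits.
0.0203 bits

D_KL(P||Q) = Σ P(x) log₂(P(x)/Q(x))

Computing term by term:
  P(1)·log₂(P(1)/Q(1)) = (1/2)·log₂((1/2)/(7/12)) = -0.11120
  P(2)·log₂(P(2)/Q(2)) = (1/2)·log₂((1/2)/(5/12)) = 0.13152

D_KL(P||Q) = -0.11120 + 0.13152 = 0.02032 ≈ 0.0203 bits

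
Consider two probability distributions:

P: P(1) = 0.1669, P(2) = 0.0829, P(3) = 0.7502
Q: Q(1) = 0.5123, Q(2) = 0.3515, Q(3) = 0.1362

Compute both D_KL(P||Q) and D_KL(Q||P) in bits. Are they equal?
D_KL(P||Q) = 1.4038 bits, D_KL(Q||P) = 1.2262 bits. No, they are not equal.

D_KL(P||Q) = Σ P(x) log₂(P(x)/Q(x))

Computing term by term:
  P(1)·log₂(P(1)/Q(1)) = 0.1669·log₂(0.1669/0.5123) = -0.27005
  P(2)·log₂(P(2)/Q(2)) = 0.0829·log₂(0.0829/0.3515) = -0.17277
  P(3)·log₂(P(3)/Q(3)) = 0.7502·log₂(0.7502/0.1362) = 1.84665

D_KL(P||Q) = -0.27005 - 0.17277 + 1.84665 = 1.40383 ≈ 1.4038 bits

D_KL(Q||P) = Σ Q(x) log₂(Q(x)/P(x))

Computing term by term:
  Q(1)·log₂(Q(1)/P(1)) = 0.5123·log₂(0.5123/0.1669) = 0.82890
  Q(2)·log₂(Q(2)/P(2)) = 0.3515·log₂(0.3515/0.0829) = 0.73255
  Q(3)·log₂(Q(3)/P(3)) = 0.1362·log₂(0.1362/0.7502) = -0.33526

D_KL(Q||P) = 0.82890 + 0.73255 - 0.33526 = 1.22619 ≈ 1.2262 bits

These are NOT equal (difference: 0.1776 bits). KL divergence is asymmetric: D_KL(P||Q) ≠ D_KL(Q||P) in general.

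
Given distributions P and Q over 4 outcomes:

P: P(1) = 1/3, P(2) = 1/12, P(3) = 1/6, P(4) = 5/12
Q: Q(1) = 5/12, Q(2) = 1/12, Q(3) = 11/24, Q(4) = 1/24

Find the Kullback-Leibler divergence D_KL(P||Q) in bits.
1.0336 bits

D_KL(P||Q) = Σ P(x) log₂(P(x)/Q(x))

Computing term by term:
  P(1)·log₂(P(1)/Q(1)) = (1/3)·log₂((1/3)/(5/12)) = -0.10731
  P(2)·log₂(P(2)/Q(2)) = (1/12)·log₂((1/12)/(1/12)) = 0.00000
  P(3)·log₂(P(3)/Q(3)) = (1/6)·log₂((1/6)/(11/24)) = -0.24324
  P(4)·log₂(P(4)/Q(4)) = (5/12)·log₂((5/12)/(1/24)) = 1.38414

D_KL(P||Q) = -0.10731 + 0.00000 - 0.24324 + 1.38414 = 1.03359 ≈ 1.0336 bits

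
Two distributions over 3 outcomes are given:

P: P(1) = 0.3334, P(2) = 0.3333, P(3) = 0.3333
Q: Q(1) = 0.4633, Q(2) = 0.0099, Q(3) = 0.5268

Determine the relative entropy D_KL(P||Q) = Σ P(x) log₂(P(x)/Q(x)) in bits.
1.3125 bits

D_KL(P||Q) = Σ P(x) log₂(P(x)/Q(x))

Computing term by term:
  P(1)·log₂(P(1)/Q(1)) = 0.3334·log₂(0.3334/0.4633) = -0.15826
  P(2)·log₂(P(2)/Q(2)) = 0.3333·log₂(0.3333/0.0099) = 1.69091
  P(3)·log₂(P(3)/Q(3)) = 0.3333·log₂(0.3333/0.5268) = -0.22012

D_KL(P||Q) = -0.15826 + 1.69091 - 0.22012 = 1.31253 ≈ 1.3125 bits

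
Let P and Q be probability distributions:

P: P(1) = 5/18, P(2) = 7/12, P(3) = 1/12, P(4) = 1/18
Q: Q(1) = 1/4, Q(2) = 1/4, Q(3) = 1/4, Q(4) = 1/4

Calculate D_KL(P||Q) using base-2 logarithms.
0.5027 bits

D_KL(P||Q) = Σ P(x) log₂(P(x)/Q(x))

Computing term by term:
  P(1)·log₂(P(1)/Q(1)) = (5/18)·log₂((5/18)/(1/4)) = 0.04222
  P(2)·log₂(P(2)/Q(2)) = (7/12)·log₂((7/12)/(1/4)) = 0.71306
  P(3)·log₂(P(3)/Q(3)) = (1/12)·log₂((1/12)/(1/4)) = -0.13208
  P(4)·log₂(P(4)/Q(4)) = (1/18)·log₂((1/18)/(1/4)) = -0.12055

D_KL(P||Q) = 0.04222 + 0.71306 - 0.13208 - 0.12055 = 0.50265 ≈ 0.5027 bits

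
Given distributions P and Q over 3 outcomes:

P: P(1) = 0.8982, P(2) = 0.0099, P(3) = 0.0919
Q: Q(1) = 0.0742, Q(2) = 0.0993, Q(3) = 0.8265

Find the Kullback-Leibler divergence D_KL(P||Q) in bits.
2.9072 bits

D_KL(P||Q) = Σ P(x) log₂(P(x)/Q(x))

Computing term by term:
  P(1)·log₂(P(1)/Q(1)) = 0.8982·log₂(0.8982/0.0742) = 3.23132
  P(2)·log₂(P(2)/Q(2)) = 0.0099·log₂(0.0099/0.0993) = -0.03293
  P(3)·log₂(P(3)/Q(3)) = 0.0919·log₂(0.0919/0.8265) = -0.29122

D_KL(P||Q) = 3.23132 - 0.03293 - 0.29122 = 2.90717 ≈ 2.9072 bits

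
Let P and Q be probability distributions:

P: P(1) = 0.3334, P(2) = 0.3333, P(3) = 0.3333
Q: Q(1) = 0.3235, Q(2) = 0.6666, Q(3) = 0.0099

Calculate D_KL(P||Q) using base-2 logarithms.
1.3721 bits

D_KL(P||Q) = Σ P(x) log₂(P(x)/Q(x))

Computing term by term:
  P(1)·log₂(P(1)/Q(1)) = 0.3334·log₂(0.3334/0.3235) = 0.01450
  P(2)·log₂(P(2)/Q(2)) = 0.3333·log₂(0.3333/0.6666) = -0.33330
  P(3)·log₂(P(3)/Q(3)) = 0.3333·log₂(0.3333/0.0099) = 1.69091

D_KL(P||Q) = 0.01450 - 0.33330 + 1.69091 = 1.37211 ≈ 1.3721 bits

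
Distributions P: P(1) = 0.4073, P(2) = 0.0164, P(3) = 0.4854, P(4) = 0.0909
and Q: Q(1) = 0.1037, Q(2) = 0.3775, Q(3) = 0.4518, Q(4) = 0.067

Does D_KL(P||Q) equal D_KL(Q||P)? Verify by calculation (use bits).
D_KL(P||Q) = 0.8199 bits, D_KL(Q||P) = 1.4272 bits. No — D_KL(P||Q) ≠ D_KL(Q||P) for this pair.

D_KL(P||Q) = Σ P(x) log₂(P(x)/Q(x))

Computing term by term:
  P(1)·log₂(P(1)/Q(1)) = 0.4073·log₂(0.4073/0.1037) = 0.80388
  P(2)·log₂(P(2)/Q(2)) = 0.0164·log₂(0.0164/0.3775) = -0.07421
  P(3)·log₂(P(3)/Q(3)) = 0.4854·log₂(0.4854/0.4518) = 0.05023
  P(4)·log₂(P(4)/Q(4)) = 0.0909·log₂(0.0909/0.067) = 0.04001

D_KL(P||Q) = 0.80388 - 0.07421 + 0.05023 + 0.04001 = 0.81991 ≈ 0.8199 bits

D_KL(Q||P) = Σ Q(x) log₂(Q(x)/P(x))

Computing term by term:
  Q(1)·log₂(Q(1)/P(1)) = 0.1037·log₂(0.1037/0.4073) = -0.20467
  Q(2)·log₂(Q(2)/P(2)) = 0.3775·log₂(0.3775/0.0164) = 1.70808
  Q(3)·log₂(Q(3)/P(3)) = 0.4518·log₂(0.4518/0.4854) = -0.04676
  Q(4)·log₂(Q(4)/P(4)) = 0.067·log₂(0.067/0.0909) = -0.02949

D_KL(Q||P) = -0.20467 + 1.70808 - 0.04676 - 0.02949 = 1.42716 ≈ 1.4272 bits

These are NOT equal (difference: 0.6073 bits). KL divergence is asymmetric: D_KL(P||Q) ≠ D_KL(Q||P) in general.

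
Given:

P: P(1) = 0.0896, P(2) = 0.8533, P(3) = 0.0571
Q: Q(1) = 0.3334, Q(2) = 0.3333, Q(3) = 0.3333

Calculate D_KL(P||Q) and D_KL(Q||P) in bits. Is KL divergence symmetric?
D_KL(P||Q) = 0.8421 bits, D_KL(Q||P) = 1.0283 bits. No, KL divergence is not symmetric.

D_KL(P||Q) = Σ P(x) log₂(P(x)/Q(x))

Computing term by term:
  P(1)·log₂(P(1)/Q(1)) = 0.0896·log₂(0.0896/0.3334) = -0.16985
  P(2)·log₂(P(2)/Q(2)) = 0.8533·log₂(0.8533/0.3333) = 1.15727
  P(3)·log₂(P(3)/Q(3)) = 0.0571·log₂(0.0571/0.3333) = -0.14533

D_KL(P||Q) = -0.16985 + 1.15727 - 0.14533 = 0.84209 ≈ 0.8421 bits

D_KL(Q||P) = Σ Q(x) log₂(Q(x)/P(x))

Computing term by term:
  Q(1)·log₂(Q(1)/P(1)) = 0.3334·log₂(0.3334/0.0896) = 0.63202
  Q(2)·log₂(Q(2)/P(2)) = 0.3333·log₂(0.3333/0.8533) = -0.45203
  Q(3)·log₂(Q(3)/P(3)) = 0.3333·log₂(0.3333/0.0571) = 0.84833

D_KL(Q||P) = 0.63202 - 0.45203 + 0.84833 = 1.02832 ≈ 1.0283 bits

These are NOT equal (difference: 0.1862 bits). KL divergence is asymmetric: D_KL(P||Q) ≠ D_KL(Q||P) in general.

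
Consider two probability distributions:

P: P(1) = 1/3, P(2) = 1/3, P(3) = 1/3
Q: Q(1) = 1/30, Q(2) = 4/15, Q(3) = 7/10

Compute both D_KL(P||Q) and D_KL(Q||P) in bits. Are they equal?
D_KL(P||Q) = 0.8578 bits, D_KL(Q||P) = 0.5527 bits. No, they are not equal.

D_KL(P||Q) = Σ P(x) log₂(P(x)/Q(x))

Computing term by term:
  P(1)·log₂(P(1)/Q(1)) = (1/3)·log₂((1/3)/(1/30)) = 1.10731
  P(2)·log₂(P(2)/Q(2)) = (1/3)·log₂((1/3)/(4/15)) = 0.10731
  P(3)·log₂(P(3)/Q(3)) = (1/3)·log₂((1/3)/(7/10)) = -0.35680

D_KL(P||Q) = 1.10731 + 0.10731 - 0.35680 = 0.85782 ≈ 0.8578 bits

D_KL(Q||P) = Σ Q(x) log₂(Q(x)/P(x))

Computing term by term:
  Q(1)·log₂(Q(1)/P(1)) = (1/30)·log₂((1/30)/(1/3)) = -0.11073
  Q(2)·log₂(Q(2)/P(2)) = (4/15)·log₂((4/15)/(1/3)) = -0.08585
  Q(3)·log₂(Q(3)/P(3)) = (7/10)·log₂((7/10)/(1/3)) = 0.74927

D_KL(Q||P) = -0.11073 - 0.08585 + 0.74927 = 0.55269 ≈ 0.5527 bits

These are NOT equal (difference: 0.3051 bits). KL divergence is asymmetric: D_KL(P||Q) ≠ D_KL(Q||P) in general.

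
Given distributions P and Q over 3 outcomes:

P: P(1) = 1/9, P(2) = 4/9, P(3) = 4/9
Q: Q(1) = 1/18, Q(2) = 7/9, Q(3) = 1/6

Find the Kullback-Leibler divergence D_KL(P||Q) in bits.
0.3812 bits

D_KL(P||Q) = Σ P(x) log₂(P(x)/Q(x))

Computing term by term:
  P(1)·log₂(P(1)/Q(1)) = (1/9)·log₂((1/9)/(1/18)) = 0.11111
  P(2)·log₂(P(2)/Q(2)) = (4/9)·log₂((4/9)/(7/9)) = -0.35882
  P(3)·log₂(P(3)/Q(3)) = (4/9)·log₂((4/9)/(1/6)) = 0.62891

D_KL(P||Q) = 0.11111 - 0.35882 + 0.62891 = 0.38120 ≈ 0.3812 bits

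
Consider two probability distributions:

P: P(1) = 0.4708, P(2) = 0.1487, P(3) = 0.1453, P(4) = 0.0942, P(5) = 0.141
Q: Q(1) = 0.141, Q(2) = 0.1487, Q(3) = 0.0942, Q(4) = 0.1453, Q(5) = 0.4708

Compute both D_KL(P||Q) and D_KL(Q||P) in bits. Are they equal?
D_KL(P||Q) = 0.6056 bits, D_KL(Q||P) = 0.6056 bits. Yes, in this case they are equal (although KL divergence is not symmetric in general).

D_KL(P||Q) = Σ P(x) log₂(P(x)/Q(x))

Computing term by term:
  P(1)·log₂(P(1)/Q(1)) = 0.4708·log₂(0.4708/0.141) = 0.81892
  P(2)·log₂(P(2)/Q(2)) = 0.1487·log₂(0.1487/0.1487) = 0.00000
  P(3)·log₂(P(3)/Q(3)) = 0.1453·log₂(0.1453/0.0942) = 0.09085
  P(4)·log₂(P(4)/Q(4)) = 0.0942·log₂(0.0942/0.1453) = -0.05890
  P(5)·log₂(P(5)/Q(5)) = 0.141·log₂(0.141/0.4708) = -0.24526

D_KL(P||Q) = 0.81892 + 0.00000 + 0.09085 - 0.05890 - 0.24526 = 0.60561 ≈ 0.6056 bits

D_KL(Q||P) = Σ Q(x) log₂(Q(x)/P(x))

Computing term by term:
  Q(1)·log₂(Q(1)/P(1)) = 0.141·log₂(0.141/0.4708) = -0.24526
  Q(2)·log₂(Q(2)/P(2)) = 0.1487·log₂(0.1487/0.1487) = 0.00000
  Q(3)·log₂(Q(3)/P(3)) = 0.0942·log₂(0.0942/0.1453) = -0.05890
  Q(4)·log₂(Q(4)/P(4)) = 0.1453·log₂(0.1453/0.0942) = 0.09085
  Q(5)·log₂(Q(5)/P(5)) = 0.4708·log₂(0.4708/0.141) = 0.81892

D_KL(Q||P) = -0.24526 + 0.00000 - 0.05890 + 0.09085 + 0.81892 = 0.60561 ≈ 0.6056 bits

These ARE equal here. Q is P with outcomes relabeled (Q(1) = P(5), Q(3) = P(4), Q(4) = P(3), Q(5) = P(1)) by a relabeling that is its own inverse, so the two sums contain exactly the same terms in a different order. This is a special case — KL divergence is not symmetric in general: D_KL(P||Q) ≠ D_KL(Q||P) for most P, Q.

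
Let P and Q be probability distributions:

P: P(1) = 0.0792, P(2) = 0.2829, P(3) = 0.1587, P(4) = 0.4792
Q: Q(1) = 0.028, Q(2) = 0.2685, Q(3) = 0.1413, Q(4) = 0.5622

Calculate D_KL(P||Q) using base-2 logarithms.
0.0563 bits

D_KL(P||Q) = Σ P(x) log₂(P(x)/Q(x))

Computing term by term:
  P(1)·log₂(P(1)/Q(1)) = 0.0792·log₂(0.0792/0.028) = 0.11881
  P(2)·log₂(P(2)/Q(2)) = 0.2829·log₂(0.2829/0.2685) = 0.02132
  P(3)·log₂(P(3)/Q(3)) = 0.1587·log₂(0.1587/0.1413) = 0.02659
  P(4)·log₂(P(4)/Q(4)) = 0.4792·log₂(0.4792/0.5622) = -0.11043

D_KL(P||Q) = 0.11881 + 0.02132 + 0.02659 - 0.11043 = 0.05629 ≈ 0.0563 bits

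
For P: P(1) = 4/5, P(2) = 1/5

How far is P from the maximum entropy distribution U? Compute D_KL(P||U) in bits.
0.2781 bits

U(i) = 1/2 for all i

D_KL(P||U) = Σ P(x) log₂(P(x) / (1/2))
           = Σ P(x) log₂(P(x)) + log₂(2)
           = log₂(2) - H(P)

H(P) = -Σ P(x) log₂(P(x)):
  -P(1)·log₂(P(1)) = -(4/5)·log₂(4/5) = 0.25754
  -P(2)·log₂(P(2)) = -(1/5)·log₂(1/5) = 0.46439
H(P) = 0.25754 + 0.46439 = 0.72193 bits

log₂(2) = 1.00000 bits

D_KL(P||U) = 1.00000 - 0.72193 = 0.27807 ≈ 0.2781 bits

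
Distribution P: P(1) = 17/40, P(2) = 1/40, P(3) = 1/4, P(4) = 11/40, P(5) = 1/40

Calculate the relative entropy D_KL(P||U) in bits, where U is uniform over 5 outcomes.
0.5190 bits

U(i) = 1/5 for all i

D_KL(P||U) = Σ P(x) log₂(P(x) / (1/5))
           = Σ P(x) log₂(P(x)) + log₂(5)
           = log₂(5) - H(P)

H(P) = -Σ P(x) log₂(P(x)):
  -P(1)·log₂(P(1)) = -(17/40)·log₂(17/40) = 0.52465
  -P(2)·log₂(P(2)) = -(1/40)·log₂(1/40) = 0.13305
  -P(3)·log₂(P(3)) = -(1/4)·log₂(1/4) = 0.50000
  -P(4)·log₂(P(4)) = -(11/40)·log₂(11/40) = 0.51219
  -P(5)·log₂(P(5)) = -(1/40)·log₂(1/40) = 0.13305
H(P) = 0.52465 + 0.13305 + 0.50000 + 0.51219 + 0.13305 = 1.80294 bits

log₂(5) = 2.32193 bits

D_KL(P||U) = 2.32193 - 1.80294 = 0.51899 ≈ 0.5190 bits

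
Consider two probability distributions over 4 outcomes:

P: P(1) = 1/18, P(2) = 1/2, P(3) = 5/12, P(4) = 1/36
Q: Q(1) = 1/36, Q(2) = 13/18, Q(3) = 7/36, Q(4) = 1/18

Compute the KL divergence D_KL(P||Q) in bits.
0.2207 bits

D_KL(P||Q) = Σ P(x) log₂(P(x)/Q(x))

Computing term by term:
  P(1)·log₂(P(1)/Q(1)) = (1/18)·log₂((1/18)/(1/36)) = 0.05556
  P(2)·log₂(P(2)/Q(2)) = (1/2)·log₂((1/2)/(13/18)) = -0.26526
  P(3)·log₂(P(3)/Q(3)) = (5/12)·log₂((5/12)/(7/36)) = 0.45814
  P(4)·log₂(P(4)/Q(4)) = (1/36)·log₂((1/36)/(1/18)) = -0.02778

D_KL(P||Q) = 0.05556 - 0.26526 + 0.45814 - 0.02778 = 0.22066 ≈ 0.2207 bits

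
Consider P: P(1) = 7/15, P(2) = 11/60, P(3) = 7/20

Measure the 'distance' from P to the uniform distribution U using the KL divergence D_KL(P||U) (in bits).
0.0930 bits

U(i) = 1/3 for all i

D_KL(P||U) = Σ P(x) log₂(P(x) / (1/3))
           = Σ P(x) log₂(P(x)) + log₂(3)
           = log₂(3) - H(P)

H(P) = -Σ P(x) log₂(P(x)):
  -P(1)·log₂(P(1)) = -(7/15)·log₂(7/15) = 0.51312
  -P(2)·log₂(P(2)) = -(11/60)·log₂(11/60) = 0.44870
  -P(3)·log₂(P(3)) = -(7/20)·log₂(7/20) = 0.53010
H(P) = 0.51312 + 0.44870 + 0.53010 = 1.49192 bits

log₂(3) = 1.58496 bits

D_KL(P||U) = 1.58496 - 1.49192 = 0.09304 ≈ 0.0930 bits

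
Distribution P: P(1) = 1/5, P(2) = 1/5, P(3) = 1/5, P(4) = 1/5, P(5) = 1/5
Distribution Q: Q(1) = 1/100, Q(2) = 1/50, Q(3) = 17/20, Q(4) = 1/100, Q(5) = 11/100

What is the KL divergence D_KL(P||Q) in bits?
2.1482 bits

D_KL(P||Q) = Σ P(x) log₂(P(x)/Q(x))

Computing term by term:
  P(1)·log₂(P(1)/Q(1)) = (1/5)·log₂((1/5)/(1/100)) = 0.86439
  P(2)·log₂(P(2)/Q(2)) = (1/5)·log₂((1/5)/(1/50)) = 0.66439
  P(3)·log₂(P(3)/Q(3)) = (1/5)·log₂((1/5)/(17/20)) = -0.41749
  P(4)·log₂(P(4)/Q(4)) = (1/5)·log₂((1/5)/(1/100)) = 0.86439
  P(5)·log₂(P(5)/Q(5)) = (1/5)·log₂((1/5)/(11/100)) = 0.17250

D_KL(P||Q) = 0.86439 + 0.66439 - 0.41749 + 0.86439 + 0.17250 = 2.14818 ≈ 2.1482 bits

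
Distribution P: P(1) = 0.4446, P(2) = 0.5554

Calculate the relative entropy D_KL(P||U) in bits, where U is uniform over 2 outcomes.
0.0089 bits

U(i) = 1/2 for all i

D_KL(P||U) = Σ P(x) log₂(P(x) / (1/2))
           = Σ P(x) log₂(P(x)) + log₂(2)
           = log₂(2) - H(P)

H(P) = -Σ P(x) log₂(P(x)):
  -P(1)·log₂(P(1)) = -(0.4446)·log₂(0.4446) = 0.51992
  -P(2)·log₂(P(2)) = -(0.5554)·log₂(0.5554) = 0.47120
H(P) = 0.51992 + 0.47120 = 0.99112 bits

log₂(2) = 1.00000 bits

D_KL(P||U) = 1.00000 - 0.99112 = 0.00888 ≈ 0.0089 bits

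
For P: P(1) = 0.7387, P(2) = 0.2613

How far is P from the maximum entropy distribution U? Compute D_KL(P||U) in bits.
0.1713 bits

U(i) = 1/2 for all i

D_KL(P||U) = Σ P(x) log₂(P(x) / (1/2))
           = Σ P(x) log₂(P(x)) + log₂(2)
           = log₂(2) - H(P)

H(P) = -Σ P(x) log₂(P(x)):
  -P(1)·log₂(P(1)) = -(0.7387)·log₂(0.7387) = 0.32277
  -P(2)·log₂(P(2)) = -(0.2613)·log₂(0.2613) = 0.50593
H(P) = 0.32277 + 0.50593 = 0.82870 bits

log₂(2) = 1.00000 bits

D_KL(P||U) = 1.00000 - 0.82870 = 0.17130 ≈ 0.1713 bits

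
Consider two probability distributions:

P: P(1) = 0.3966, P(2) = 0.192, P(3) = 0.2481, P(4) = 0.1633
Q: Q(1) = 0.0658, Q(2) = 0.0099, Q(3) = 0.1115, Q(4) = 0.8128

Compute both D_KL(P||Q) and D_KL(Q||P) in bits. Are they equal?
D_KL(P||Q) = 1.7573 bits, D_KL(Q||P) = 1.5404 bits. No, they are not equal.

D_KL(P||Q) = Σ P(x) log₂(P(x)/Q(x))

Computing term by term:
  P(1)·log₂(P(1)/Q(1)) = 0.3966·log₂(0.3966/0.0658) = 1.02780
  P(2)·log₂(P(2)/Q(2)) = 0.192·log₂(0.192/0.0099) = 0.82129
  P(3)·log₂(P(3)/Q(3)) = 0.2481·log₂(0.2481/0.1115) = 0.28628
  P(4)·log₂(P(4)/Q(4)) = 0.1633·log₂(0.1633/0.8128) = -0.37810

D_KL(P||Q) = 1.02780 + 0.82129 + 0.28628 - 0.37810 = 1.75727 ≈ 1.7573 bits

D_KL(Q||P) = Σ Q(x) log₂(Q(x)/P(x))

Computing term by term:
  Q(1)·log₂(Q(1)/P(1)) = 0.0658·log₂(0.0658/0.3966) = -0.17052
  Q(2)·log₂(Q(2)/P(2)) = 0.0099·log₂(0.0099/0.192) = -0.04235
  Q(3)·log₂(Q(3)/P(3)) = 0.1115·log₂(0.1115/0.2481) = -0.12866
  Q(4)·log₂(Q(4)/P(4)) = 0.8128·log₂(0.8128/0.1633) = 1.88194

D_KL(Q||P) = -0.17052 - 0.04235 - 0.12866 + 1.88194 = 1.54041 ≈ 1.5404 bits

These are NOT equal (difference: 0.2169 bits). KL divergence is asymmetric: D_KL(P||Q) ≠ D_KL(Q||P) in general.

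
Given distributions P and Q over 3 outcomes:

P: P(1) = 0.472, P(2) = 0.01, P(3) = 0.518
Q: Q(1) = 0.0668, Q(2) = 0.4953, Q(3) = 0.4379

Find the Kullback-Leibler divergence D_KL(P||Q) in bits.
1.4007 bits

D_KL(P||Q) = Σ P(x) log₂(P(x)/Q(x))

Computing term by term:
  P(1)·log₂(P(1)/Q(1)) = 0.472·log₂(0.472/0.0668) = 1.33145
  P(2)·log₂(P(2)/Q(2)) = 0.01·log₂(0.01/0.4953) = -0.05630
  P(3)·log₂(P(3)/Q(3)) = 0.518·log₂(0.518/0.4379) = 0.12554

D_KL(P||Q) = 1.33145 - 0.05630 + 0.12554 = 1.40069 ≈ 1.4007 bits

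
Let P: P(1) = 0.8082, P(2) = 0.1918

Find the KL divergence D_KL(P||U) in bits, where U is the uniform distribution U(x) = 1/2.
0.2948 bits

U(i) = 1/2 for all i

D_KL(P||U) = Σ P(x) log₂(P(x) / (1/2))
           = Σ P(x) log₂(P(x)) + log₂(2)
           = log₂(2) - H(P)

H(P) = -Σ P(x) log₂(P(x)):
  -P(1)·log₂(P(1)) = -(0.8082)·log₂(0.8082) = 0.24829
  -P(2)·log₂(P(2)) = -(0.1918)·log₂(0.1918) = 0.45693
H(P) = 0.24829 + 0.45693 = 0.70522 bits

log₂(2) = 1.00000 bits

D_KL(P||U) = 1.00000 - 0.70522 = 0.29478 ≈ 0.2948 bits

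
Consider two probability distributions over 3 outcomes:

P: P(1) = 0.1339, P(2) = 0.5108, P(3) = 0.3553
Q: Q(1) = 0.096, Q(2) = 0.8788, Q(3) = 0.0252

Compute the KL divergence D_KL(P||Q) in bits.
1.0208 bits

D_KL(P||Q) = Σ P(x) log₂(P(x)/Q(x))

Computing term by term:
  P(1)·log₂(P(1)/Q(1)) = 0.1339·log₂(0.1339/0.096) = 0.06428
  P(2)·log₂(P(2)/Q(2)) = 0.5108·log₂(0.5108/0.8788) = -0.39984
  P(3)·log₂(P(3)/Q(3)) = 0.3553·log₂(0.3553/0.0252) = 1.35637

D_KL(P||Q) = 0.06428 - 0.39984 + 1.35637 = 1.02081 ≈ 1.0208 bits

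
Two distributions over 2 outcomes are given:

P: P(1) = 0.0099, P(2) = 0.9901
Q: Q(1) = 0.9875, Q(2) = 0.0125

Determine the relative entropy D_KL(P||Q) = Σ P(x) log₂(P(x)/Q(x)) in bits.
6.1794 bits

D_KL(P||Q) = Σ P(x) log₂(P(x)/Q(x))

Computing term by term:
  P(1)·log₂(P(1)/Q(1)) = 0.0099·log₂(0.0099/0.9875) = -0.06574
  P(2)·log₂(P(2)/Q(2)) = 0.9901·log₂(0.9901/0.0125) = 6.24513

D_KL(P||Q) = -0.06574 + 6.24513 = 6.17939 ≈ 6.1794 bits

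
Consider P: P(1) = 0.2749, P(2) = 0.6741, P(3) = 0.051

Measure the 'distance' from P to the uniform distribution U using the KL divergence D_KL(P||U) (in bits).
0.4703 bits

U(i) = 1/3 for all i

D_KL(P||U) = Σ P(x) log₂(P(x) / (1/3))
           = Σ P(x) log₂(P(x)) + log₂(3)
           = log₂(3) - H(P)

H(P) = -Σ P(x) log₂(P(x)):
  -P(1)·log₂(P(1)) = -(0.2749)·log₂(0.2749) = 0.51214
  -P(2)·log₂(P(2)) = -(0.6741)·log₂(0.6741) = 0.38354
  -P(3)·log₂(P(3)) = -(0.051)·log₂(0.051) = 0.21896
H(P) = 0.51214 + 0.38354 + 0.21896 = 1.11464 bits

log₂(3) = 1.58496 bits

D_KL(P||U) = 1.58496 - 1.11464 = 0.47032 ≈ 0.4703 bits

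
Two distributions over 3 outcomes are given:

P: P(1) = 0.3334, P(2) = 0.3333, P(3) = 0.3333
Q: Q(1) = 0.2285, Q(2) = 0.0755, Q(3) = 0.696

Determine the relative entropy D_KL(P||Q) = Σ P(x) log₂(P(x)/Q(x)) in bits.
0.5417 bits

D_KL(P||Q) = Σ P(x) log₂(P(x)/Q(x))

Computing term by term:
  P(1)·log₂(P(1)/Q(1)) = 0.3334·log₂(0.3334/0.2285) = 0.18172
  P(2)·log₂(P(2)/Q(2)) = 0.3333·log₂(0.3333/0.0755) = 0.71402
  P(3)·log₂(P(3)/Q(3)) = 0.3333·log₂(0.3333/0.696) = -0.35405

D_KL(P||Q) = 0.18172 + 0.71402 - 0.35405 = 0.54169 ≈ 0.5417 bits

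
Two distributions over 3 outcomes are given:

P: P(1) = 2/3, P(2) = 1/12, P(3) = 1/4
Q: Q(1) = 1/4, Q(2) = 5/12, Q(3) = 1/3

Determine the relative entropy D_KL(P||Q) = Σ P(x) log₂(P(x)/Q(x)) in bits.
0.6461 bits

D_KL(P||Q) = Σ P(x) log₂(P(x)/Q(x))

Computing term by term:
  P(1)·log₂(P(1)/Q(1)) = (2/3)·log₂((2/3)/(1/4)) = 0.94336
  P(2)·log₂(P(2)/Q(2)) = (1/12)·log₂((1/12)/(5/12)) = -0.19349
  P(3)·log₂(P(3)/Q(3)) = (1/4)·log₂((1/4)/(1/3)) = -0.10376

D_KL(P||Q) = 0.94336 - 0.19349 - 0.10376 = 0.64611 ≈ 0.6461 bits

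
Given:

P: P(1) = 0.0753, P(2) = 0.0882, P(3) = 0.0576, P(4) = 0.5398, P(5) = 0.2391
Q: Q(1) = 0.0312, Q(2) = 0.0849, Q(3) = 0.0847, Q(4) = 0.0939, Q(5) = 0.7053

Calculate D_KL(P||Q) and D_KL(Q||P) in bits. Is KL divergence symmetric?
D_KL(P||Q) = 1.0574 bits, D_KL(Q||P) = 0.8666 bits. No, KL divergence is not symmetric.

D_KL(P||Q) = Σ P(x) log₂(P(x)/Q(x))

Computing term by term:
  P(1)·log₂(P(1)/Q(1)) = 0.0753·log₂(0.0753/0.0312) = 0.09571
  P(2)·log₂(P(2)/Q(2)) = 0.0882·log₂(0.0882/0.0849) = 0.00485
  P(3)·log₂(P(3)/Q(3)) = 0.0576·log₂(0.0576/0.0847) = -0.03204
  P(4)·log₂(P(4)/Q(4)) = 0.5398·log₂(0.5398/0.0939) = 1.36204
  P(5)·log₂(P(5)/Q(5)) = 0.2391·log₂(0.2391/0.7053) = -0.37314

D_KL(P||Q) = 0.09571 + 0.00485 - 0.03204 + 1.36204 - 0.37314 = 1.05742 ≈ 1.0574 bits

D_KL(Q||P) = Σ Q(x) log₂(Q(x)/P(x))

Computing term by term:
  Q(1)·log₂(Q(1)/P(1)) = 0.0312·log₂(0.0312/0.0753) = -0.03966
  Q(2)·log₂(Q(2)/P(2)) = 0.0849·log₂(0.0849/0.0882) = -0.00467
  Q(3)·log₂(Q(3)/P(3)) = 0.0847·log₂(0.0847/0.0576) = 0.04712
  Q(4)·log₂(Q(4)/P(4)) = 0.0939·log₂(0.0939/0.5398) = -0.23693
  Q(5)·log₂(Q(5)/P(5)) = 0.7053·log₂(0.7053/0.2391) = 1.10071

D_KL(Q||P) = -0.03966 - 0.00467 + 0.04712 - 0.23693 + 1.10071 = 0.86657 ≈ 0.8666 bits

These are NOT equal (difference: 0.1908 bits). KL divergence is asymmetric: D_KL(P||Q) ≠ D_KL(Q||P) in general.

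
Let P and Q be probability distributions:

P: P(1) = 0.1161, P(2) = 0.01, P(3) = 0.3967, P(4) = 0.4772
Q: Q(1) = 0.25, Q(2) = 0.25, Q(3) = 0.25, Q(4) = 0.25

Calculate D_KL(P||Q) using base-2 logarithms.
0.5344 bits

D_KL(P||Q) = Σ P(x) log₂(P(x)/Q(x))

Computing term by term:
  P(1)·log₂(P(1)/Q(1)) = 0.1161·log₂(0.1161/0.25) = -0.12847
  P(2)·log₂(P(2)/Q(2)) = 0.01·log₂(0.01/0.25) = -0.04644
  P(3)·log₂(P(3)/Q(3)) = 0.3967·log₂(0.3967/0.25) = 0.26425
  P(4)·log₂(P(4)/Q(4)) = 0.4772·log₂(0.4772/0.25) = 0.44507

D_KL(P||Q) = -0.12847 - 0.04644 + 0.26425 + 0.44507 = 0.53441 ≈ 0.5344 bits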